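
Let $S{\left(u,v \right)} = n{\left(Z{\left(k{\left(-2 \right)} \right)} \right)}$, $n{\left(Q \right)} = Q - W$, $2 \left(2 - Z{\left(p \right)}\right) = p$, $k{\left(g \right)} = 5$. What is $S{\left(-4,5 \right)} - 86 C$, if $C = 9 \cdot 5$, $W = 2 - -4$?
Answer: $- \frac{7753}{2} \approx -3876.5$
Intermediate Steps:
$W = 6$ ($W = 2 + 4 = 6$)
$Z{\left(p \right)} = 2 - \frac{p}{2}$
$n{\left(Q \right)} = -6 + Q$ ($n{\left(Q \right)} = Q - 6 = -6 + Q$)
$S{\left(u,v \right)} = - \frac{13}{2}$ ($S{\left(u,v \right)} = -6 + \left(2 - \frac{5}{2}\right) = -6 - \frac{1}{2} = - \frac{13}{2}$)
$C = 45$
$S{\left(-4,5 \right)} - 86 C = - \frac{13}{2} - 3870 = - \frac{7753}{2}$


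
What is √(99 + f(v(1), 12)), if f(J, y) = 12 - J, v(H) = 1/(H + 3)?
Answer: √443/2 ≈ 10.524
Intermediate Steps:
v(H) = 1/(3 + H)
√(99 + f(v(1), 12)) = √(99 + (12 - 1/(3 + 1))) = √(99 + (12 - 1/4)) = √(99 + (12 - 1*¼)) = √(99 + (12 - ¼)) = √(99 + 47/4) = √(443/4) = √443/2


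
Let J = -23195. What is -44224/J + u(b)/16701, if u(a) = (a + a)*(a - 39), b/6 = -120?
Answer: 8696597408/129126565 ≈ 67.349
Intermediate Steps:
b = -720 (b = 6*(-120) = -720)
u(a) = 2*a*(-39 + a) (u(a) = (2*a)*(-39 + a) = 2*a*(-39 + a))
-44224/J + u(b)/16701 = -44224/(-23195) + (2*(-720)*(-39 - 720))/16701 = -44224*(-1/23195) + (2*(-720)*(-759))*(1/16701) = 44224/23195 + 1092960*(1/16701) = 44224/23195 + 364320/5567 = 8696597408/129126565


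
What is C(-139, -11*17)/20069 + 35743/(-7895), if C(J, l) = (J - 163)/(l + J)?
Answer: -116922989376/25826495065 ≈ -4.5273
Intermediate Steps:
C(J, l) = (-163 + J)/(J + l)
C(-139, -11*17)/20069 + 35743/(-7895) = ((-163 - 139)/(-139 - 11*17))/20069 + 35743/(-7895) = (-302/(-139 - 187))*(1/20069) + 35743*(-1/7895) = (-302/(-326))*(1/20069) - 35743/7895 = -1/326*(-302)*(1/20069) - 35743/7895 = (151/163)*(1/20069) - 35743/7895 = 151/3271247 - 35743/7895 = -116922989376/25826495065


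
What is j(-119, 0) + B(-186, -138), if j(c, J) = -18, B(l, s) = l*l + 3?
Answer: 34581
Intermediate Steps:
B(l, s) = 3 + l**2 (B(l, s) = l**2 + 3 = 3 + l**2)
j(-119, 0) + B(-186, -138) = -18 + (3 + (-186)**2) = -18 + (3 + 34596) = -18 + 34599 = 34581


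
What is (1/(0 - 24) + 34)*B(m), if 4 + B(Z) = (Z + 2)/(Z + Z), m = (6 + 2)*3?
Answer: -67645/576 ≈ -117.44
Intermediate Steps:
m = 24 (m = 8*3 = 24)
B(Z) = -4 + (2 + Z)/(2*Z) (B(Z) = -4 + (Z + 2)/(Z + Z) = -4 + (2 + Z)/((2*Z)) = -4 + (2 + Z)*(1/(2*Z)) = -4 + (2 + Z)/(2*Z))
(1/(0 - 24) + 34)*B(m) = (1/(0 - 24) + 34)*(-7/2 + 1/24) = (1/(-24) + 34)*(-7/2 + 1/24) = (-1/24 + 34)*(-83/24) = (815/24)*(-83/24) = -67645/576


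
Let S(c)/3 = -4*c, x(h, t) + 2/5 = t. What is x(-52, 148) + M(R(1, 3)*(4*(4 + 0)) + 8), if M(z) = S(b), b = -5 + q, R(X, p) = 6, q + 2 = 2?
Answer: 1038/5 ≈ 207.60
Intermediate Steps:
q = 0 (q = -2 + 2 = 0)
x(h, t) = -⅖ + t
b = -5 (b = -5 + 0 = -5)
S(c) = -12*c (S(c) = 3*(-4*c) = -12*c)
M(z) = 60 (M(z) = -12*(-5) = 60)
x(-52, 148) + M(R(1, 3)*(4*(4 + 0)) + 8) = (-⅖ + 148) + 60 = 738/5 + 60 = 1038/5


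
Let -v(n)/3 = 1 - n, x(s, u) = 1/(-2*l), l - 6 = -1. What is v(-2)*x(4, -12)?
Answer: 9/10 ≈ 0.90000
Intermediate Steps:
l = 5 (l = 6 - 1 = 5)
x(s, u) = -1/10 (x(s, u) = 1/(-2*5) = 1/(-10) = -1/10)
v(n) = -3 + 3*n (v(n) = -3*(1 - n) = -3 + 3*n)
v(-2)*x(4, -12) = (-3 + 3*(-2))*(-1/10) = (-3 - 6)*(-1/10) = -9*(-1/10) = 9/10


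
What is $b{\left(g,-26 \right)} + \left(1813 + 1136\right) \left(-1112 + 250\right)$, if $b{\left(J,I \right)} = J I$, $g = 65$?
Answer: $-2543728$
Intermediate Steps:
$b{\left(J,I \right)} = I J$
$b{\left(g,-26 \right)} + \left(1813 + 1136\right) \left(-1112 + 250\right) = \left(-26\right) 65 + \left(1813 + 1136\right) \left(-1112 + 250\right) = -1690 + 2949 \left(-862\right) = -1690 - 2542038 = -2543728$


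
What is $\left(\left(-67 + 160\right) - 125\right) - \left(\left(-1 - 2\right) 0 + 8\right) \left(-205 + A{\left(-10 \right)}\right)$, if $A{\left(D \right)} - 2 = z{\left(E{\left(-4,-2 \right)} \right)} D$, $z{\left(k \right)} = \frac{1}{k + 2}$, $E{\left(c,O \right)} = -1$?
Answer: $1672$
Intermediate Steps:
$z{\left(k \right)} = \frac{1}{2 + k}$
$A{\left(D \right)} = 2 + D$ ($A{\left(D \right)} = 2 + \frac{D}{2 - 1} = 2 + \frac{D}{1} = 2 + 1 D = 2 + D$)
$\left(\left(-67 + 160\right) - 125\right) - \left(\left(-1 - 2\right) 0 + 8\right) \left(-205 + A{\left(-10 \right)}\right) = \left(\left(-67 + 160\right) - 125\right) - \left(\left(-1 - 2\right) 0 + 8\right) \left(-205 + \left(2 - 10\right)\right) = \left(93 - 125\right) - \left(\left(-3\right) 0 + 8\right) \left(-205 - 8\right) = -32 - \left(0 + 8\right) \left(-213\right) = -32 - 8 \left(-213\right) = -32 - -1704 = -32 + 1704 = 1672$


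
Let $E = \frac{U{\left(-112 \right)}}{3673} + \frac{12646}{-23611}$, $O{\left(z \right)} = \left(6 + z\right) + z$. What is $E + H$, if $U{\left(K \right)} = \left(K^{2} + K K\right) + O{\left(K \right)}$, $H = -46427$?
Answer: $- \frac{4025757388869}{86723203} \approx -46421.0$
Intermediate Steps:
$O{\left(z \right)} = 6 + 2 z$
$U{\left(K \right)} = 6 + 2 K + 2 K^{2}$ ($U{\left(K \right)} = \left(K^{2} + K K\right) + \left(6 + 2 K\right) = \left(K^{2} + K^{2}\right) + \left(6 + 2 K\right) = 2 K^{2} + \left(6 + 2 K\right) = 6 + 2 K + 2 K^{2}$)
$E = \frac{540756812}{86723203}$ ($E = \frac{6 + 2 \left(-112\right) + 2 \left(-112\right)^{2}}{3673} + \frac{12646}{-23611} = \left(6 - 224 + 2 \cdot 12544\right) \frac{1}{3673} + 12646 \left(- \frac{1}{23611}\right) = \left(6 - 224 + 25088\right) \frac{1}{3673} - \frac{12646}{23611} = 24870 \cdot \frac{1}{3673} - \frac{12646}{23611} = \frac{24870}{3673} - \frac{12646}{23611} = \frac{540756812}{86723203} \approx 6.2354$)
$E + H = \frac{540756812}{86723203} - 46427 = - \frac{4025757388869}{86723203}$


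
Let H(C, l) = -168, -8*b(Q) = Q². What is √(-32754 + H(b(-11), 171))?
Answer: 3*I*√3658 ≈ 181.44*I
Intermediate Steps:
b(Q) = -Q²/8
√(-32754 + H(b(-11), 171)) = √(-32754 - 168) = √(-32922) = 3*I*√3658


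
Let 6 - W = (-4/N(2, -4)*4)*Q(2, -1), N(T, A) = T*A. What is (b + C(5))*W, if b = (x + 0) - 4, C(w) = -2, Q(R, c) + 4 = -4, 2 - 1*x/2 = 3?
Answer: -176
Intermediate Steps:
x = -2 (x = 4 - 2*3 = 4 - 6 = -2)
Q(R, c) = -8 (Q(R, c) = -4 - 4 = -8)
N(T, A) = A*T
W = 22 (W = 6 - -4/((-4*2))*4*(-8) = 6 - -4/(-8)*4*(-8) = 6 - -4*(-⅛)*4*(-8) = 6 - (½)*4*(-8) = 6 - 2*(-8) = 6 - 1*(-16) = 6 + 16 = 22)
b = -6 (b = (-2 + 0) - 4 = -2 - 4 = -6)
(b + C(5))*W = (-6 - 2)*22 = -8*22 = -176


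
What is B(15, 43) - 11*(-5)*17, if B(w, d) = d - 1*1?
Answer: 977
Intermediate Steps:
B(w, d) = -1 + d (B(w, d) = d - 1 = -1 + d)
B(15, 43) - 11*(-5)*17 = (-1 + 43) - 11*(-5)*17 = 42 - (-55)*17 = 42 - 1*(-935) = 42 + 935 = 977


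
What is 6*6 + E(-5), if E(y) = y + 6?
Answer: 37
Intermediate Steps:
E(y) = 6 + y
6*6 + E(-5) = 6*6 + (6 - 5) = 36 + 1 = 37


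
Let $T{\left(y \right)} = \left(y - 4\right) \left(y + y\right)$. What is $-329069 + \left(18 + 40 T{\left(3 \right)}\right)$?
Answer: $-329291$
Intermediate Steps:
$T{\left(y \right)} = 2 y \left(-4 + y\right)$ ($T{\left(y \right)} = \left(y - 4\right) 2 y = \left(-4 + y\right) 2 y = 2 y \left(-4 + y\right)$)
$-329069 + \left(18 + 40 T{\left(3 \right)}\right) = -329069 + \left(18 + 40 \cdot 2 \cdot 3 \left(-4 + 3\right)\right) = -329069 + \left(18 + 40 \cdot 2 \cdot 3 \left(-1\right)\right) = -329069 + \left(18 + 40 \left(-6\right)\right) = -329069 + \left(18 - 240\right) = -329069 - 222 = -329291$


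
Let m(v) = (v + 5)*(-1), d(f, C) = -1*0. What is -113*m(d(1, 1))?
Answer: 565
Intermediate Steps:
d(f, C) = 0
m(v) = -5 - v (m(v) = (5 + v)*(-1) = -5 - v)
-113*m(d(1, 1)) = -113*(-5 - 1*0) = -113*(-5 + 0) = -113*(-5) = 565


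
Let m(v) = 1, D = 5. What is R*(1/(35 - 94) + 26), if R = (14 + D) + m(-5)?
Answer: 30660/59 ≈ 519.66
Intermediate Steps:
R = 20 (R = (14 + 5) + 1 = 19 + 1 = 20)
R*(1/(35 - 94) + 26) = 20*(1/(35 - 94) + 26) = 20*(1/(-59) + 26) = 20*(-1/59 + 26) = 20*(1533/59) = 30660/59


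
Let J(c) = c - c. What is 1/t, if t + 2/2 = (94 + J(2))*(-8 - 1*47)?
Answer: -1/5171 ≈ -0.00019339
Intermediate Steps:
J(c) = 0
t = -5171 (t = -1 + (94 + 0)*(-8 - 1*47) = -1 + 94*(-8 - 47) = -1 + 94*(-55) = -1 - 5170 = -5171)
1/t = 1/(-5171) = -1/5171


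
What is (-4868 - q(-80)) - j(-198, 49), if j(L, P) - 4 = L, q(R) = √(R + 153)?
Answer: -4674 - √73 ≈ -4682.5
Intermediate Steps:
q(R) = √(153 + R)
j(L, P) = 4 + L
(-4868 - q(-80)) - j(-198, 49) = (-4868 - √(153 - 80)) - (4 - 198) = (-4868 - √73) - 1*(-194) = (-4868 - √73) + 194 = -4674 - √73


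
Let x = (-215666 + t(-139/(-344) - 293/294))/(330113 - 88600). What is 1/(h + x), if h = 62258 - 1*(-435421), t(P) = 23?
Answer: 241513/120195732684 ≈ 2.0093e-6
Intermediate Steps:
h = 497679 (h = 62258 + 435421 = 497679)
x = -215643/241513 (x = (-215666 + 23)/(330113 - 88600) = -215643/241513 ≈ -0.89288)
1/(h + x) = 1/(497679 - 215643/241513) = 1/(120195732684/241513) = 241513/120195732684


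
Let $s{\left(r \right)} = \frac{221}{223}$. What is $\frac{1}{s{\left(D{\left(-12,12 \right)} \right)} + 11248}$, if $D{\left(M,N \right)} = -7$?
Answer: $\frac{223}{2508525} \approx 8.8897 \cdot 10^{-5}$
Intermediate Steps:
$s{\left(r \right)} = \frac{221}{223}$ ($s{\left(r \right)} = 221 \cdot \frac{1}{223} = \frac{221}{223}$)
$\frac{1}{s{\left(D{\left(-12,12 \right)} \right)} + 11248} = \frac{1}{\frac{221}{223} + 11248} = \frac{1}{\frac{2508525}{223}} = \frac{223}{2508525}$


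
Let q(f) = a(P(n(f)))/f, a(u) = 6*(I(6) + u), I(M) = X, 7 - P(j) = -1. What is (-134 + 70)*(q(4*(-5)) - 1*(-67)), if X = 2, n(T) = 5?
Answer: -4096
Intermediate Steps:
P(j) = 8 (P(j) = 7 - 1*(-1) = 7 + 1 = 8)
I(M) = 2
a(u) = 12 + 6*u (a(u) = 6*(2 + u) = 12 + 6*u)
q(f) = 60/f (q(f) = (12 + 6*8)/f = (12 + 48)/f = 60/f)
(-134 + 70)*(q(4*(-5)) - 1*(-67)) = (-134 + 70)*(60/((4*(-5))) - 1*(-67)) = -64*(60/(-20) + 67) = -64*(60*(-1/20) + 67) = -64*(-3 + 67) = -64*64 = -4096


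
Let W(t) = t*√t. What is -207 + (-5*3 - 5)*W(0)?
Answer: -207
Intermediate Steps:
W(t) = t^(3/2)
-207 + (-5*3 - 5)*W(0) = -207 + (-5*3 - 5)*0^(3/2) = -207 + (-15 - 5)*0 = -207 - 20*0 = -207 + 0 = -207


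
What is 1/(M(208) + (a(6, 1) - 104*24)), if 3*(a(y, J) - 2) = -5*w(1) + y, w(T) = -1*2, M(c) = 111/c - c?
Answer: -624/1682387 ≈ -0.00037090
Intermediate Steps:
M(c) = -c + 111/c
w(T) = -2
a(y, J) = 16/3 + y/3 (a(y, J) = 2 + (-5*(-2) + y)/3 = 2 + (10 + y)/3 = 2 + (10/3 + y/3) = 16/3 + y/3)
1/(M(208) + (a(6, 1) - 104*24)) = 1/((-1*208 + 111/208) + ((16/3 + (1/3)*6) - 104*24)) = 1/((-208 + 111*(1/208)) + ((16/3 + 2) - 2496)) = 1/((-208 + 111/208) + (22/3 - 2496)) = 1/(-43153/208 - 7466/3) = 1/(-1682387/624) = -624/1682387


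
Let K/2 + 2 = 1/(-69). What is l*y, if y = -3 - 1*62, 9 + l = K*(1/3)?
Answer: 139165/207 ≈ 672.29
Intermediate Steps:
K = -278/69 (K = -4 + 2/(-69) = -4 + 2*(-1/69) = -4 - 2/69 = -278/69 ≈ -4.0290)
l = -2141/207 (l = -9 - 278/(69*3) = -9 - 278/69*⅓ = -9 - 278/207 = -2141/207 ≈ -10.343)
y = -65 (y = -3 - 62 = -65)
l*y = -2141/207*(-65) = 139165/207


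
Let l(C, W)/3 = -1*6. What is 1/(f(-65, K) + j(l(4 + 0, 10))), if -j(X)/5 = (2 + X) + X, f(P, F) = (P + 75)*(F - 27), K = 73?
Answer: 1/630 ≈ 0.0015873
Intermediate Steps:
f(P, F) = (-27 + F)*(75 + P) (f(P, F) = (75 + P)*(-27 + F) = (-27 + F)*(75 + P))
l(C, W) = -18 (l(C, W) = 3*(-1*6) = 3*(-6) = -18)
j(X) = -10 - 10*X (j(X) = -5*((2 + X) + X) = -5*(2 + 2*X) = -10 - 10*X)
1/(f(-65, K) + j(l(4 + 0, 10))) = 1/((-2025 - 27*(-65) + 75*73 + 73*(-65)) + (-10 - 10*(-18))) = 1/((-2025 + 1755 + 5475 - 4745) + (-10 + 180)) = 1/(460 + 170) = 1/630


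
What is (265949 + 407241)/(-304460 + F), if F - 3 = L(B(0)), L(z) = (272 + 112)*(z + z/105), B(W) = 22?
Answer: -23561650/10357499 ≈ -2.2748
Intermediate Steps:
L(z) = 13568*z/35 (L(z) = 384*(z + z*(1/105)) = 384*(z + z/105) = 384*(106*z/105) = 13568*z/35)
F = 298601/35 (F = 3 + (13568/35)*22 = 3 + 298496/35 = 298601/35 ≈ 8531.5)
(265949 + 407241)/(-304460 + F) = (265949 + 407241)/(-304460 + 298601/35) = 673190/(-10357499/35) = 673190*(-35/10357499) = -23561650/10357499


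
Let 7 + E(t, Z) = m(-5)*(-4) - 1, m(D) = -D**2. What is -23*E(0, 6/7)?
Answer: -2116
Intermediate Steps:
E(t, Z) = 92 (E(t, Z) = -7 + (-1*(-5)**2*(-4) - 1) = -7 + (-1*25*(-4) - 1) = -7 + (-25*(-4) - 1) = -7 + (100 - 1) = -7 + 99 = 92)
-23*E(0, 6/7) = -23*92 = -2116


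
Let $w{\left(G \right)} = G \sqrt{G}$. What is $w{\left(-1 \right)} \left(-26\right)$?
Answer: $26 i \approx 26.0 i$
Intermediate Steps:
$w{\left(G \right)} = G^{\frac{3}{2}}$
$w{\left(-1 \right)} \left(-26\right) = \left(-1\right)^{\frac{3}{2}} \left(-26\right) = - i \left(-26\right) = 26 i$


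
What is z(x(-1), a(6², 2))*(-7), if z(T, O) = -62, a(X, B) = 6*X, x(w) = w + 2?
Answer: 434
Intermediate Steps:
x(w) = 2 + w
z(x(-1), a(6², 2))*(-7) = -62*(-7) = 434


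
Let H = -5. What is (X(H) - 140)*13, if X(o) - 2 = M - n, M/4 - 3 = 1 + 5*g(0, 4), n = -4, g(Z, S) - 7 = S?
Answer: 1326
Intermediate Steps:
g(Z, S) = 7 + S
M = 236 (M = 12 + 4*(1 + 5*(7 + 4)) = 12 + 4*(1 + 5*11) = 12 + 4*(1 + 55) = 12 + 4*56 = 12 + 224 = 236)
X(o) = 242 (X(o) = 2 + (236 - 1*(-4)) = 2 + (236 + 4) = 2 + 240 = 242)
(X(H) - 140)*13 = (242 - 140)*13 = 102*13 = 1326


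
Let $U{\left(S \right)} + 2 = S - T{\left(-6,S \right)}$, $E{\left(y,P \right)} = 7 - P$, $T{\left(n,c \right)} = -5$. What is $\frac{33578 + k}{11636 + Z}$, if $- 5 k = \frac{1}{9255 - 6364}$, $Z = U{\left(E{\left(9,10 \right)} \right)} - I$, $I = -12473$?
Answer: $\frac{485369989}{348495595} \approx 1.3928$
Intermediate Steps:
$U{\left(S \right)} = 3 + S$ ($U{\left(S \right)} = -2 + \left(S - -5\right) = -2 + \left(S + 5\right) = -2 + \left(5 + S\right) = 3 + S$)
$Z = 12473$ ($Z = \left(3 + \left(7 - 10\right)\right) - -12473 = \left(3 + \left(7 - 10\right)\right) + 12473 = \left(3 - 3\right) + 12473 = 0 + 12473 = 12473$)
$k = - \frac{1}{14455}$ ($k = - \frac{1}{5 \left(9255 - 6364\right)} = - \frac{1}{5 \cdot 2891} = \left(- \frac{1}{5}\right) \frac{1}{2891} = - \frac{1}{14455} \approx -6.918 \cdot 10^{-5}$)
$\frac{33578 + k}{11636 + Z} = \frac{33578 - \frac{1}{14455}}{11636 + 12473} = \frac{485369989}{14455 \cdot 24109} = \frac{485369989}{14455} \cdot \frac{1}{24109} = \frac{485369989}{348495595}$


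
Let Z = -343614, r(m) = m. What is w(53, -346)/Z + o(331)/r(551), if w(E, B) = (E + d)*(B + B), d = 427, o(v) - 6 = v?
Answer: 49803013/31555219 ≈ 1.5783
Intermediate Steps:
o(v) = 6 + v
w(E, B) = 2*B*(427 + E) (w(E, B) = (E + 427)*(B + B) = (427 + E)*(2*B) = 2*B*(427 + E))
w(53, -346)/Z + o(331)/r(551) = (2*(-346)*(427 + 53))/(-343614) + (6 + 331)/551 = (2*(-346)*480)*(-1/343614) + 337*(1/551) = -332160*(-1/343614) + 337/551 = 55360/57269 + 337/551 = 49803013/31555219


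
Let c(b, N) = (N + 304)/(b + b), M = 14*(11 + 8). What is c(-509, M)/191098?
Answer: -285/97268882 ≈ -2.9300e-6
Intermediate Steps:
M = 266 (M = 14*19 = 266)
c(b, N) = (304 + N)/(2*b) (c(b, N) = (304 + N)/((2*b)) = (304 + N)*(1/(2*b)) = (304 + N)/(2*b))
c(-509, M)/191098 = ((½)*(304 + 266)/(-509))/191098 = ((½)*(-1/509)*570)*(1/191098) = -285/509*1/191098 = -285/97268882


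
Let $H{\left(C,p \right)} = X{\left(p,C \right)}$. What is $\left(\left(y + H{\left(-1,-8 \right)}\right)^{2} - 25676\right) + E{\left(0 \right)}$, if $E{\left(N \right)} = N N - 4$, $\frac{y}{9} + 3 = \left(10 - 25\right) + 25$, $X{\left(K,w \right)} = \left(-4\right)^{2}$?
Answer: $-19439$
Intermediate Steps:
$X{\left(K,w \right)} = 16$
$H{\left(C,p \right)} = 16$
$y = 63$ ($y = -27 + 9 \left(\left(10 - 25\right) + 25\right) = -27 + 9 \left(-15 + 25\right) = -27 + 9 \cdot 10 = -27 + 90 = 63$)
$E{\left(N \right)} = -4 + N^{2}$ ($E{\left(N \right)} = N^{2} - 4 = -4 + N^{2}$)
$\left(\left(y + H{\left(-1,-8 \right)}\right)^{2} - 25676\right) + E{\left(0 \right)} = \left(\left(63 + 16\right)^{2} - 25676\right) - \left(4 - 0^{2}\right) = \left(79^{2} - 25676\right) + \left(-4 + 0\right) = \left(6241 - 25676\right) - 4 = -19435 - 4 = -19439$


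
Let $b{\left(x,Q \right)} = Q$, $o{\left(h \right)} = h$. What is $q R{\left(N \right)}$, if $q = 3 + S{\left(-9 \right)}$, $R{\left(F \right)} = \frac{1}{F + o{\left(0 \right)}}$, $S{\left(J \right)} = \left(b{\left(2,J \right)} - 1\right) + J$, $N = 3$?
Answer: $- \frac{16}{3} \approx -5.3333$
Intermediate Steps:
$S{\left(J \right)} = -1 + 2 J$ ($S{\left(J \right)} = \left(J - 1\right) + J = \left(-1 + J\right) + J = -1 + 2 J$)
$R{\left(F \right)} = \frac{1}{F}$ ($R{\left(F \right)} = \frac{1}{F + 0} = \frac{1}{F}$)
$q = -16$ ($q = 3 + \left(-1 + 2 \left(-9\right)\right) = 3 - 19 = -16$)
$q R{\left(N \right)} = - \frac{16}{3}$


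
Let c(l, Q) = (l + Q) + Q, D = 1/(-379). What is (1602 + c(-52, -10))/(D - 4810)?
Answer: -579870/1822991 ≈ -0.31809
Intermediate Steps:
D = -1/379 ≈ -0.0026385
c(l, Q) = l + 2*Q (c(l, Q) = (Q + l) + Q = l + 2*Q)
(1602 + c(-52, -10))/(D - 4810) = (1602 + (-52 + 2*(-10)))/(-1/379 - 4810) = (1602 + (-52 - 20))/(-1822991/379) = (1602 - 72)*(-379/1822991) = 1530*(-379/1822991) = -579870/1822991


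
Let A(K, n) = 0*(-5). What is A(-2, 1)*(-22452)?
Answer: 0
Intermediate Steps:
A(K, n) = 0
A(-2, 1)*(-22452) = 0*(-22452) = 0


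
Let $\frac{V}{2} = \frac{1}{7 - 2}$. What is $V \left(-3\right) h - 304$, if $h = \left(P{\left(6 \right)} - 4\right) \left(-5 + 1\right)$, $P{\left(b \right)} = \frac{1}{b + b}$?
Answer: $- \frac{1614}{5} \approx -322.8$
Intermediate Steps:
$P{\left(b \right)} = \frac{1}{2 b}$
$V = \frac{2}{5}$ ($V = \frac{2}{7 - 2} = \frac{2}{5} \approx 0.4$)
$h = \frac{47}{3}$ ($h = \left(\frac{1}{2 \cdot 6} - 4\right) \left(-5 + 1\right) = \left(\frac{1}{2} \cdot \frac{1}{6} - 4\right) \left(-4\right) = \left(\frac{1}{12} - 4\right) \left(-4\right) = \left(- \frac{47}{12}\right) \left(-4\right) = \frac{47}{3} \approx 15.667$)
$V \left(-3\right) h - 304 = \frac{2}{5} \left(-3\right) \frac{47}{3} - 304 = \left(- \frac{6}{5}\right) \frac{47}{3} - 304 = - \frac{94}{5} - 304 = - \frac{1614}{5}$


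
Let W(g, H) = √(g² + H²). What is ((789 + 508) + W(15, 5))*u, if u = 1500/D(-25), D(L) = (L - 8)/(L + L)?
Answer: 32425000/11 + 125000*√10/11 ≈ 2.9837e+6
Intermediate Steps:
D(L) = (-8 + L)/(2*L) (D(L) = (-8 + L)/((2*L)) = (-8 + L)*(1/(2*L)) = (-8 + L)/(2*L))
u = 25000/11 (u = 1500/(((½)*(-8 - 25)/(-25))) = 1500/(((½)*(-1/25)*(-33))) = 1500/(33/50) = 1500*(50/33) = 25000/11 ≈ 2272.7)
W(g, H) = √(H² + g²)
((789 + 508) + W(15, 5))*u = ((789 + 508) + √(5² + 15²))*(25000/11) = (1297 + √(25 + 225))*(25000/11) = (1297 + √250)*(25000/11) = (1297 + 5*√10)*(25000/11) = 32425000/11 + 125000*√10/11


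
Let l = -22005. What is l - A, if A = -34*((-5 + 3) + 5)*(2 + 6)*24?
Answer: -2421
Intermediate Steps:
A = -19584 (A = -34*(-2 + 5)*8*24 = -102*8*24 = -34*24*24 = -816*24 = -19584)
l - A = -22005 - 1*(-19584) = -22005 + 19584 = -2421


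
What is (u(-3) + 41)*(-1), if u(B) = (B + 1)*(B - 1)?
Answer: -49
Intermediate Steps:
u(B) = (1 + B)*(-1 + B)
(u(-3) + 41)*(-1) = ((-1 + (-3)**2) + 41)*(-1) = ((-1 + 9) + 41)*(-1) = (8 + 41)*(-1) = 49*(-1) = -49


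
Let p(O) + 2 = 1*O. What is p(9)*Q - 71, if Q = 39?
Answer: 202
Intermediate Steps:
p(O) = -2 + O (p(O) = -2 + 1*O = -2 + O)
p(9)*Q - 71 = (-2 + 9)*39 - 71 = 7*39 - 71 = 273 - 71 = 202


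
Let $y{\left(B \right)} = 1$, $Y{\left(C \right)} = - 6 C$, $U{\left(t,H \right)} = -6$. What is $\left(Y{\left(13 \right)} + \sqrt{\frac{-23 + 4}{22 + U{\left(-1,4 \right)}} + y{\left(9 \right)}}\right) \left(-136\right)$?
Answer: $10608 - 34 i \sqrt{3} \approx 10608.0 - 58.89 i$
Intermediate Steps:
$\left(Y{\left(13 \right)} + \sqrt{\frac{-23 + 4}{22 + U{\left(-1,4 \right)}} + y{\left(9 \right)}}\right) \left(-136\right) = \left(\left(-6\right) 13 + \sqrt{\frac{-23 + 4}{22 - 6} + 1}\right) \left(-136\right) = \left(-78 + \sqrt{- \frac{19}{16} + 1}\right) \left(-136\right) = \left(-78 + \sqrt{- \frac{3}{16}}\right) \left(-136\right) = \left(-78 + \frac{i \sqrt{3}}{4}\right) \left(-136\right) = 10608 - 34 i \sqrt{3}$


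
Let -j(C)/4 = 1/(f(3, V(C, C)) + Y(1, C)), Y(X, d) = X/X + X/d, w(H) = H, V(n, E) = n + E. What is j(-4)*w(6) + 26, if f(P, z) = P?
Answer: 98/5 ≈ 19.600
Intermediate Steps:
V(n, E) = E + n
Y(X, d) = 1 + X/d
j(C) = -4/(3 + (1 + C)/C)
j(-4)*w(6) + 26 = -4*(-4)/(1 + 4*(-4))*6 + 26 = -4*(-4)/(1 - 16)*6 + 26 = -4*(-4)/(-15)*6 + 26 = -4*(-4)*(-1/15)*6 + 26 = -16/15*6 + 26 = -32/5 + 26 = 98/5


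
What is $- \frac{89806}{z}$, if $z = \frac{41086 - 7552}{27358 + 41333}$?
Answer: $- \frac{1028143991}{5589} \approx -1.8396 \cdot 10^{5}$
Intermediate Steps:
$z = \frac{11178}{22897}$ ($z = \frac{33534}{68691} = 33534 \cdot \frac{1}{68691} = \frac{11178}{22897} \approx 0.48819$)
$- \frac{89806}{z} = - \frac{89806}{\frac{11178}{22897}} = \left(-89806\right) \frac{22897}{11178} = - \frac{1028143991}{5589}$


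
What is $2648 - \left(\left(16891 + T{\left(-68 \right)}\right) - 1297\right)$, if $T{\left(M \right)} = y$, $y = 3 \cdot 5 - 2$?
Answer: $-12959$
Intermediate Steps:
$y = 13$ ($y = 15 - 2 = 13$)
$T{\left(M \right)} = 13$
$2648 - \left(\left(16891 + T{\left(-68 \right)}\right) - 1297\right) = 2648 - \left(\left(16891 + 13\right) - 1297\right) = 2648 - \left(16904 - 1297\right) = 2648 - 15607 = -12959$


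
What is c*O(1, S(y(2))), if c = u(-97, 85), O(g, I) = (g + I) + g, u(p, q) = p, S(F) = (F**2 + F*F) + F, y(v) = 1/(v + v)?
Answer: -1843/8 ≈ -230.38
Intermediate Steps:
y(v) = 1/(2*v)
S(F) = F + 2*F**2 (S(F) = (F**2 + F**2) + F = 2*F**2 + F = F + 2*F**2)
O(g, I) = I + 2*g (O(g, I) = (I + g) + g = I + 2*g)
c = -97
c*O(1, S(y(2))) = -97*(((1/2)/2)*(1 + 2*((1/2)/2)) + 2*1) = -97*(((1/2)*(1/2))*(1 + 2*((1/2)*(1/2))) + 2) = -97*((1 + 2*(1/4))/4 + 2) = -97*((1 + 1/2)/4 + 2) = -97*((1/4)*(3/2) + 2) = -97*(3/8 + 2) = -97*19/8 = -1843/8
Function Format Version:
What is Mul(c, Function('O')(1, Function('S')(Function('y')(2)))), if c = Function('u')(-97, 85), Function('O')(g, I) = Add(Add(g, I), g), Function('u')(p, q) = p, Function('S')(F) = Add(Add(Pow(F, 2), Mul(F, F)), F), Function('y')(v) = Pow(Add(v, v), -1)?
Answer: Rational(-1843, 8) ≈ -230.38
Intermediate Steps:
Function('y')(v) = Mul(Rational(1, 2), Pow(v, -1)) (Function('y')(v) = Pow(Mul(2, v), -1) = Mul(Rational(1, 2), Pow(v, -1)))
Function('S')(F) = Add(F, Mul(2, Pow(F, 2))) (Function('S')(F) = Add(Add(Pow(F, 2), Pow(F, 2)), F) = Add(Mul(2, Pow(F, 2)), F) = Add(F, Mul(2, Pow(F, 2))))
Function('O')(g, I) = Add(I, Mul(2, g)) (Function('O')(g, I) = Add(Add(I, g), g) = Add(I, Mul(2, g)))
c = -97
Mul(c, Function('O')(1, Function('S')(Function('y')(2)))) = Mul(-97, Add(Mul(Mul(Rational(1, 2), Pow(2, -1)), Add(1, Mul(2, Mul(Rational(1, 2), Pow(2, -1))))), Mul(2, 1))) = Mul(-97, Add(Mul(Mul(Rational(1, 2), Rational(1, 2)), Add(1, Mul(2, Mul(Rational(1, 2), Rational(1, 2))))), 2)) = Mul(-97, Add(Mul(Rational(1, 4), Add(1, Mul(2, Rational(1, 4)))), 2)) = Mul(-97, Add(Mul(Rational(1, 4), Add(1, Rational(1, 2))), 2)) = Mul(-97, Add(Mul(Rational(1, 4), Rational(3, 2)), 2)) = Mul(-97, Add(Rational(3, 8), 2)) = Mul(-97, Rational(19, 8)) = Rational(-1843, 8)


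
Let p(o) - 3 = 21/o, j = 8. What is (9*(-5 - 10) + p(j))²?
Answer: 1071225/64 ≈ 16738.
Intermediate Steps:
p(o) = 3 + 21/o
(9*(-5 - 10) + p(j))² = (9*(-5 - 10) + (3 + 21/8))² = (9*(-15) + (3 + 21*(⅛)))² = (-135 + (3 + 21/8))² = (-135 + 45/8)² = (-1035/8)² = 1071225/64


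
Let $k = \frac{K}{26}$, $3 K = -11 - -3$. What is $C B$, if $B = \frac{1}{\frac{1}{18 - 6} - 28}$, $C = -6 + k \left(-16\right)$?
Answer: $\frac{136}{871} \approx 0.15614$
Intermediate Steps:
$K = - \frac{8}{3}$ ($K = \frac{-11 - -3}{3} = \frac{-11 + 3}{3} = \frac{1}{3} \left(-8\right) = - \frac{8}{3} \approx -2.6667$)
$k = - \frac{4}{39}$ ($k = - \frac{8}{3 \cdot 26} = \left(- \frac{8}{3}\right) \frac{1}{26} = - \frac{4}{39} \approx -0.10256$)
$C = - \frac{170}{39}$ ($C = -6 - - \frac{64}{39} = -6 + \frac{64}{39} = - \frac{170}{39} \approx -4.359$)
$B = - \frac{12}{335}$ ($B = \frac{1}{\frac{1}{12} - 28} = \frac{1}{- \frac{335}{12}} = - \frac{12}{335} \approx -0.035821$)
$C B = \left(- \frac{170}{39}\right) \left(- \frac{12}{335}\right) = \frac{136}{871}$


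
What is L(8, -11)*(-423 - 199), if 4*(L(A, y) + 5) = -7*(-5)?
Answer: -4665/2 ≈ -2332.5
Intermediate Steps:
L(A, y) = 15/4 (L(A, y) = -5 + (-7*(-5))/4 = -5 + (¼)*35 = -5 + 35/4 = 15/4)
L(8, -11)*(-423 - 199) = 15*(-423 - 199)/4 = (15/4)*(-622) = -4665/2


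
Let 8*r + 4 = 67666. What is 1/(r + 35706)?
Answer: 4/176655 ≈ 2.2643e-5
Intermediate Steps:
r = 33831/4 (r = -½ + (⅛)*67666 = -½ + 33833/4 = 33831/4 ≈ 8457.8)
1/(r + 35706) = 1/(33831/4 + 35706) = 1/(176655/4) = 4/176655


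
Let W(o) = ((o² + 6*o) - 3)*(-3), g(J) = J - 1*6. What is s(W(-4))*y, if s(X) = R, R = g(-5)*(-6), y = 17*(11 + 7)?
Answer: 20196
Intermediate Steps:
g(J) = -6 + J (g(J) = J - 6 = -6 + J)
y = 306 (y = 17*18 = 306)
W(o) = 9 - 18*o - 3*o² (W(o) = (-3 + o² + 6*o)*(-3) = 9 - 18*o - 3*o²)
R = 66 (R = (-6 - 5)*(-6) = -11*(-6) = 66)
s(X) = 66
s(W(-4))*y = 66*306 = 20196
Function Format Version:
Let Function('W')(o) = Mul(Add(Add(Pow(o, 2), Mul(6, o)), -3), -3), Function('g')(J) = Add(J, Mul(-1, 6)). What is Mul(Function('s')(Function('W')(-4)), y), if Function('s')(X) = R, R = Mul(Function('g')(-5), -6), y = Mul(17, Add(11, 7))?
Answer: 20196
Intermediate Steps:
Function('g')(J) = Add(-6, J) (Function('g')(J) = Add(J, -6) = Add(-6, J))
y = 306 (y = Mul(17, 18) = 306)
Function('W')(o) = Add(9, Mul(-18, o), Mul(-3, Pow(o, 2))) (Function('W')(o) = Mul(Add(-3, Pow(o, 2), Mul(6, o)), -3) = Add(9, Mul(-18, o), Mul(-3, Pow(o, 2))))
R = 66 (R = Mul(Add(-6, -5), -6) = Mul(-11, -6) = 66)
Function('s')(X) = 66
Mul(Function('s')(Function('W')(-4)), y) = Mul(66, 306) = 20196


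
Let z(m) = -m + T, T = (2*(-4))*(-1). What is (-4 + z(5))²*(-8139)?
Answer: -8139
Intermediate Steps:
T = 8 (T = -8*(-1) = 8)
z(m) = 8 - m (z(m) = -m + 8 = 8 - m)
(-4 + z(5))²*(-8139) = (-4 + (8 - 1*5))²*(-8139) = (-4 + (8 - 5))²*(-8139) = (-4 + 3)²*(-8139) = (-1)²*(-8139) = 1*(-8139) = -8139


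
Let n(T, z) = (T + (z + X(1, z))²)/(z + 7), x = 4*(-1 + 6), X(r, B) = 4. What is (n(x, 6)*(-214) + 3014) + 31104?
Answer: 417854/13 ≈ 32143.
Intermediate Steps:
x = 20 (x = 4*5 = 20)
n(T, z) = (T + (4 + z)²)/(7 + z) (n(T, z) = (T + (z + 4)²)/(z + 7) = (T + (4 + z)²)/(7 + z))
(n(x, 6)*(-214) + 3014) + 31104 = (((20 + (4 + 6)²)/(7 + 6))*(-214) + 3014) + 31104 = (((20 + 10²)/13)*(-214) + 3014) + 31104 = (((20 + 100)/13)*(-214) + 3014) + 31104 = (((1/13)*120)*(-214) + 3014) + 31104 = ((120/13)*(-214) + 3014) + 31104 = (-25680/13 + 3014) + 31104 = 13502/13 + 31104 = 417854/13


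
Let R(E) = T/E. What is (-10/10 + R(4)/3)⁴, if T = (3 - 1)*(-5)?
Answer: 14641/1296 ≈ 11.297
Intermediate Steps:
T = -10 (T = 2*(-5) = -10)
R(E) = -10/E
(-10/10 + R(4)/3)⁴ = (-10/10 - 10/4/3)⁴ = (-10*⅒ - 10*¼*(⅓))⁴ = (-1 - 5/2*⅓)⁴ = (-1 - ⅚)⁴ = (-11/6)⁴ = 14641/1296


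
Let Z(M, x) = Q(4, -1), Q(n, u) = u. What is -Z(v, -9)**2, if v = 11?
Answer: -1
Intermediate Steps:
Z(M, x) = -1
-Z(v, -9)**2 = -1*(-1)**2 = -1*1 = -1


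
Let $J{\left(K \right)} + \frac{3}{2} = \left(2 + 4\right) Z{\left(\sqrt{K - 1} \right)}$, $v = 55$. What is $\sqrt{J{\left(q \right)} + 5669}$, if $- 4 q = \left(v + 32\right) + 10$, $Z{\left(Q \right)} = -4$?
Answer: $\frac{\sqrt{22574}}{2} \approx 75.123$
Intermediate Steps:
$q = - \frac{97}{4}$ ($q = - \frac{\left(55 + 32\right) + 10}{4} = - \frac{87 + 10}{4} = \left(- \frac{1}{4}\right) 97 = - \frac{97}{4} \approx -24.25$)
$J{\left(K \right)} = - \frac{51}{2}$ ($J{\left(K \right)} = - \frac{3}{2} + \left(2 + 4\right) \left(-4\right) = - \frac{3}{2} + 6 \left(-4\right) = - \frac{3}{2} - 24 = - \frac{51}{2}$)
$\sqrt{J{\left(q \right)} + 5669} = \sqrt{- \frac{51}{2} + 5669} = \sqrt{\frac{11287}{2}} = \frac{\sqrt{22574}}{2}$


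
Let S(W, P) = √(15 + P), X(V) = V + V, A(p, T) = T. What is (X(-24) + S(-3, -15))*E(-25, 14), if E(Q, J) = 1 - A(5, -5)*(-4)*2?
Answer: 1872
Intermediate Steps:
X(V) = 2*V
E(Q, J) = -39 (E(Q, J) = 1 - (-5*(-4))*2 = 1 - 20*2 = 1 - 1*40 = 1 - 40 = -39)
(X(-24) + S(-3, -15))*E(-25, 14) = (2*(-24) + √(15 - 15))*(-39) = (-48 + √0)*(-39) = (-48 + 0)*(-39) = -48*(-39) = 1872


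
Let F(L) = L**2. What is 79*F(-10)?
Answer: 7900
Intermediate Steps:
79*F(-10) = 79*(-10)**2 = 79*100 = 7900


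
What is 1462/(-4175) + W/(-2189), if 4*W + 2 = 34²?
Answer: -8809611/18278150 ≈ -0.48198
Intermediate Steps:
W = 577/2 (W = -½ + (¼)*34² = -½ + (¼)*1156 = -½ + 289 = 577/2 ≈ 288.50)
1462/(-4175) + W/(-2189) = 1462/(-4175) + (577/2)/(-2189) = 1462*(-1/4175) + (577/2)*(-1/2189) = -1462/4175 - 577/4378 = -8809611/18278150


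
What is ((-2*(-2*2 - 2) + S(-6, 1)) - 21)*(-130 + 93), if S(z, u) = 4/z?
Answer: 1073/3 ≈ 357.67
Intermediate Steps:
((-2*(-2*2 - 2) + S(-6, 1)) - 21)*(-130 + 93) = ((-2*(-2*2 - 2) + 4/(-6)) - 21)*(-130 + 93) = ((-2*(-4 - 2) + 4*(-⅙)) - 21)*(-37) = ((-2*(-6) - ⅔) - 21)*(-37) = ((12 - ⅔) - 21)*(-37) = (34/3 - 21)*(-37) = -29/3*(-37) = 1073/3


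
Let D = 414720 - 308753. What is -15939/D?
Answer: -15939/105967 ≈ -0.15041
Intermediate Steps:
D = 105967
-15939/D = -15939/105967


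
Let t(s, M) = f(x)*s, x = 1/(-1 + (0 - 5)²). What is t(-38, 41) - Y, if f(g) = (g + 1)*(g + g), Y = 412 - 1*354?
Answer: -8827/144 ≈ -61.299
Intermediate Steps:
Y = 58 (Y = 412 - 354 = 58)
x = 1/24 (x = 1/(-1 + (-5)²) = 1/(-1 + 25) = 1/24 ≈ 0.041667)
f(g) = 2*g*(1 + g) (f(g) = (1 + g)*(2*g) = 2*g*(1 + g))
t(s, M) = 25*s/288 (t(s, M) = (2*(1/24)*(1 + 1/24))*s = (2*(1/24)*(25/24))*s = 25*s/288)
t(-38, 41) - Y = (25/288)*(-38) - 1*58 = -475/144 - 58 = -8827/144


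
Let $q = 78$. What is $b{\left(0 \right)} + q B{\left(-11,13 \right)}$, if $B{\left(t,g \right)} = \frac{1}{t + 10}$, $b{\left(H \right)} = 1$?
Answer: $-77$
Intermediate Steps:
$B{\left(t,g \right)} = \frac{1}{10 + t}$
$b{\left(0 \right)} + q B{\left(-11,13 \right)} = 1 + \frac{78}{10 - 11} = 1 + \frac{78}{-1} = 1 + 78 \left(-1\right) = 1 - 78 = -77$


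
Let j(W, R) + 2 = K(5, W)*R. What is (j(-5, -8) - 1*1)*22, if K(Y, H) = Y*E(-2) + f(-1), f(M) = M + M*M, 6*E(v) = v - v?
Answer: -66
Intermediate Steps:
E(v) = 0 (E(v) = (v - v)/6 = (⅙)*0 = 0)
f(M) = M + M²
K(Y, H) = 0 (K(Y, H) = Y*0 - (1 - 1) = 0 - 1*0 = 0 + 0 = 0)
j(W, R) = -2 (j(W, R) = -2 + 0*R = -2 + 0 = -2)
(j(-5, -8) - 1*1)*22 = (-2 - 1*1)*22 = (-2 - 1)*22 = -3*22 = -66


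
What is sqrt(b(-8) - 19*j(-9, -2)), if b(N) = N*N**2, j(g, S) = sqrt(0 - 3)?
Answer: sqrt(-512 - 19*I*sqrt(3)) ≈ 0.72682 - 22.639*I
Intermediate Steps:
j(g, S) = I*sqrt(3) (j(g, S) = sqrt(-3) = I*sqrt(3))
b(N) = N**3
sqrt(b(-8) - 19*j(-9, -2)) = sqrt((-8)**3 - 19*I*sqrt(3)) = sqrt(-512 - 19*I*sqrt(3))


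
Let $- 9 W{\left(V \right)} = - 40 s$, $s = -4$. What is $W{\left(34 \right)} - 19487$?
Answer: $- \frac{175543}{9} \approx -19505.0$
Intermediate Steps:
$W{\left(V \right)} = - \frac{160}{9}$ ($W{\left(V \right)} = - \frac{\left(-40\right) \left(-4\right)}{9} = \left(- \frac{1}{9}\right) 160 = - \frac{160}{9}$)
$W{\left(34 \right)} - 19487 = - \frac{160}{9} - 19487 = - \frac{175543}{9}$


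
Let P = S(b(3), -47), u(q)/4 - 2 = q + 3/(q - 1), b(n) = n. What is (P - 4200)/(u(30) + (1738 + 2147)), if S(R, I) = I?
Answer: -123163/116389 ≈ -1.0582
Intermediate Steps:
u(q) = 8 + 4*q + 12/(-1 + q) (u(q) = 8 + 4*(q + 3/(q - 1)) = 8 + 4*(q + 3/(-1 + q)) = 8 + (4*q + 12/(-1 + q)) = 8 + 4*q + 12/(-1 + q))
P = -47
(P - 4200)/(u(30) + (1738 + 2147)) = (-47 - 4200)/(4*(1 + 30 + 30²)/(-1 + 30) + (1738 + 2147)) = -4247/(4*(1 + 30 + 900)/29 + 3885) = -4247/(4*(1/29)*931 + 3885) = -4247/(3724/29 + 3885) = -4247/116389/29 = -4247*29/116389 = -123163/116389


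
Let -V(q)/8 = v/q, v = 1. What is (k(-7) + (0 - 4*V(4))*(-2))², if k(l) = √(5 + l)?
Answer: (16 - I*√2)² ≈ 254.0 - 45.255*I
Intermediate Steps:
V(q) = -8/q
(k(-7) + (0 - 4*V(4))*(-2))² = (√(5 - 7) + (0 - (-32)/4)*(-2))² = (√(-2) + (0 - (-32)/4)*(-2))² = (I*√2 + (0 - 4*(-2))*(-2))² = (I*√2 + (0 + 8)*(-2))² = (I*√2 + 8*(-2))² = (I*√2 - 16)² = (-16 + I*√2)²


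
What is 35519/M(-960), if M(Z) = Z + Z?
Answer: -35519/1920 ≈ -18.499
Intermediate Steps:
M(Z) = 2*Z
35519/M(-960) = 35519/((2*(-960))) = 35519/(-1920) = 35519*(-1/1920) = -35519/1920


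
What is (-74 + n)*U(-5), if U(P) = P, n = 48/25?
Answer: 1802/5 ≈ 360.40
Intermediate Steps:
n = 48/25 (n = 48*(1/25) = 48/25 ≈ 1.9200)
(-74 + n)*U(-5) = (-74 + 48/25)*(-5) = -1802/25*(-5) = 1802/5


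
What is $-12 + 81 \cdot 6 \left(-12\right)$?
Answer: $-5844$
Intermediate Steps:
$-12 + 81 \cdot 6 \left(-12\right) = -12 + 81 \left(-72\right) = -12 - 5832 = -5844$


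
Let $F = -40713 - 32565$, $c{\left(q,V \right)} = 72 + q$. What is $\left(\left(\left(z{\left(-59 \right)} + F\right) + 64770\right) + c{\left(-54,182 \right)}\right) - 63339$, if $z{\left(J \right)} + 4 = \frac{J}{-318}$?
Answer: $- \frac{22842835}{318} \approx -71833.0$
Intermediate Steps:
$z{\left(J \right)} = -4 - \frac{J}{318}$ ($z{\left(J \right)} = -4 + \frac{J}{-318} = -4 + J \left(- \frac{1}{318}\right) = -4 - \frac{J}{318}$)
$F = -73278$ ($F = -40713 - 32565 = -73278$)
$\left(\left(\left(z{\left(-59 \right)} + F\right) + 64770\right) + c{\left(-54,182 \right)}\right) - 63339 = \left(\left(\left(\left(-4 - - \frac{59}{318}\right) - 73278\right) + 64770\right) + \left(72 - 54\right)\right) - 63339 = \left(\left(\left(\left(-4 + \frac{59}{318}\right) - 73278\right) + 64770\right) + 18\right) - 63339 = \left(\left(\left(- \frac{1213}{318} - 73278\right) + 64770\right) + 18\right) - 63339 = \left(\left(- \frac{23303617}{318} + 64770\right) + 18\right) - 63339 = \left(- \frac{2706757}{318} + 18\right) - 63339 = - \frac{2701033}{318} - 63339 = - \frac{22842835}{318}$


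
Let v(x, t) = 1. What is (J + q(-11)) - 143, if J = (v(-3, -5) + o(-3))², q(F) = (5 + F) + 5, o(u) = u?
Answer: -140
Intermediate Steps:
q(F) = 10 + F
J = 4 (J = (1 - 3)² = (-2)² = 4)
(J + q(-11)) - 143 = (4 + (10 - 11)) - 143 = (4 - 1) - 143 = 3 - 143 = -140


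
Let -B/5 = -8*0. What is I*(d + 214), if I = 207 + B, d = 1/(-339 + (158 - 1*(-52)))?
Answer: 1904745/43 ≈ 44296.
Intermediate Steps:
B = 0 (B = -(-40)*0 = -5*0 = 0)
d = -1/129 (d = 1/(-339 + (158 + 52)) = 1/(-339 + 210) = 1/(-129) = -1/129 ≈ -0.0077519)
I = 207 (I = 207 + 0 = 207)
I*(d + 214) = 207*(-1/129 + 214) = 207*(27605/129) = 1904745/43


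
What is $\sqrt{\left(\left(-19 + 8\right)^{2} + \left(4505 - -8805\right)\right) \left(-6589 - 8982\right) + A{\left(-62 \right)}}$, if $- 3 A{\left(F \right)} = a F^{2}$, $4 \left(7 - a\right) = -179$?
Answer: $3 i \sqrt{23244490} \approx 14464.0 i$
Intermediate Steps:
$a = \frac{207}{4}$ ($a = 7 - - \frac{179}{4} = 7 + \frac{179}{4} = \frac{207}{4} \approx 51.75$)
$A{\left(F \right)} = - \frac{69 F^{2}}{4}$ ($A{\left(F \right)} = - \frac{\frac{207}{4} F^{2}}{3} = - \frac{69 F^{2}}{4}$)
$\sqrt{\left(\left(-19 + 8\right)^{2} + \left(4505 - -8805\right)\right) \left(-6589 - 8982\right) + A{\left(-62 \right)}} = \sqrt{\left(\left(-19 + 8\right)^{2} + \left(4505 - -8805\right)\right) \left(-6589 - 8982\right) - \frac{69 \left(-62\right)^{2}}{4}} = \sqrt{\left(\left(-11\right)^{2} + \left(4505 + 8805\right)\right) \left(-15571\right) - 66309} = \sqrt{\left(121 + 13310\right) \left(-15571\right) - 66309} = \sqrt{13431 \left(-15571\right) - 66309} = \sqrt{-209134101 - 66309} = \sqrt{-209200410} = 3 i \sqrt{23244490}$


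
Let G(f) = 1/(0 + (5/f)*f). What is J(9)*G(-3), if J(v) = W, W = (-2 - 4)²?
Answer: 36/5 ≈ 7.2000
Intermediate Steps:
W = 36 (W = (-6)² = 36)
J(v) = 36
G(f) = ⅕ (G(f) = 1/(0 + 5) = 1/5 = ⅕)
J(9)*G(-3) = 36*(⅕) = 36/5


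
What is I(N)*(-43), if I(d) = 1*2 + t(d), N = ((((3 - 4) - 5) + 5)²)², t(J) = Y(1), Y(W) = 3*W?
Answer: -215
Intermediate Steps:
t(J) = 3 (t(J) = 3*1 = 3)
N = 1 (N = (((-1 - 5) + 5)²)² = ((-6 + 5)²)² = ((-1)²)² = 1² = 1)
I(d) = 5 (I(d) = 1*2 + 3 = 2 + 3 = 5)
I(N)*(-43) = 5*(-43) = -215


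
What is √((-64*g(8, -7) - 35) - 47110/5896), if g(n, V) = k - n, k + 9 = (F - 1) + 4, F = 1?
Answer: √1714262737/1474 ≈ 28.089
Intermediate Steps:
k = -5 (k = -9 + ((1 - 1) + 4) = -9 + (0 + 4) = -9 + 4 = -5)
g(n, V) = -5 - n
√((-64*g(8, -7) - 35) - 47110/5896) = √((-64*(-5 - 1*8) - 35) - 47110/5896) = √((-64*(-5 - 8) - 35) - 47110*1/5896) = √((-64*(-13) - 35) - 23555/2948) = √((832 - 35) - 23555/2948) = √(797 - 23555/2948) = √(2326001/2948) = √1714262737/1474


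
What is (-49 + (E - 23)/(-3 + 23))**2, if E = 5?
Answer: 249001/100 ≈ 2490.0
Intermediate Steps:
(-49 + (E - 23)/(-3 + 23))**2 = (-49 + (5 - 23)/(-3 + 23))**2 = (-49 - 18/20)**2 = (-49 - 18*1/20)**2 = (-49 - 9/10)**2 = (-499/10)**2 = 249001/100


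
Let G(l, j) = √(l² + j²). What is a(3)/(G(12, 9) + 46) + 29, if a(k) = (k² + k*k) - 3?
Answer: 1784/61 ≈ 29.246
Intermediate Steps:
G(l, j) = √(j² + l²)
a(k) = -3 + 2*k² (a(k) = (k² + k²) - 3 = 2*k² - 3 = -3 + 2*k²)
a(3)/(G(12, 9) + 46) + 29 = (-3 + 2*3²)/(√(9² + 12²) + 46) + 29 = (-3 + 2*9)/(√(81 + 144) + 46) + 29 = (-3 + 18)/(√225 + 46) + 29 = 15/(15 + 46) + 29 = 15/61 + 29 = 1784/61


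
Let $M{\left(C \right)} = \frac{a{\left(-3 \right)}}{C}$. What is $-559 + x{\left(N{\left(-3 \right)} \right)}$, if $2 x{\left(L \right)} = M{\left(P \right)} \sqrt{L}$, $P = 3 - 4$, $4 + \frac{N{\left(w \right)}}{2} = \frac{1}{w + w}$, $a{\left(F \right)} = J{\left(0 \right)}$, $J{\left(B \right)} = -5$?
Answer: $-559 + \frac{25 i \sqrt{3}}{6} \approx -559.0 + 7.2169 i$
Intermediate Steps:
$a{\left(F \right)} = -5$
$N{\left(w \right)} = -8 + \frac{1}{w}$ ($N{\left(w \right)} = -8 + \frac{2}{w + w} = -8 + \frac{2}{2 w} = -8 + 2 \frac{1}{2 w} = -8 + \frac{1}{w}$)
$P = -1$ ($P = 3 - 4 = -1$)
$M{\left(C \right)} = - \frac{5}{C}$
$x{\left(L \right)} = \frac{5 \sqrt{L}}{2}$ ($x{\left(L \right)} = \frac{- \frac{5}{-1} \sqrt{L}}{2} = \frac{\left(-5\right) \left(-1\right) \sqrt{L}}{2} = \frac{5 \sqrt{L}}{2}$)
$-559 + x{\left(N{\left(-3 \right)} \right)} = -559 + \frac{5 \sqrt{-8 + \frac{1}{-3}}}{2} = -559 + \frac{5 \sqrt{-8 - \frac{1}{3}}}{2} = -559 + \frac{5 \sqrt{- \frac{25}{3}}}{2} = -559 + \frac{5 \frac{5 i \sqrt{3}}{3}}{2} = -559 + \frac{25 i \sqrt{3}}{6}$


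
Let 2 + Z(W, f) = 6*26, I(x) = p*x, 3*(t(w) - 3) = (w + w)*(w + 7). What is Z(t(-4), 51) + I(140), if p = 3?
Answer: 574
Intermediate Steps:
t(w) = 3 + 2*w*(7 + w)/3 (t(w) = 3 + ((w + w)*(w + 7))/3 = 3 + ((2*w)*(7 + w))/3 = 3 + (2*w*(7 + w))/3 = 3 + 2*w*(7 + w)/3)
I(x) = 3*x
Z(W, f) = 154 (Z(W, f) = -2 + 6*26 = -2 + 156 = 154)
Z(t(-4), 51) + I(140) = 154 + 3*140 = 154 + 420 = 574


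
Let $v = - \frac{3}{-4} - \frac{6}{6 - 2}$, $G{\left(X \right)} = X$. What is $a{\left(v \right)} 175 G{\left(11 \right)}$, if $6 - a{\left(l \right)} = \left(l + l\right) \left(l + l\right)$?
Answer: $\frac{28875}{4} \approx 7218.8$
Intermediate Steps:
$v = - \frac{3}{4}$ ($v = \left(-3\right) \left(- \frac{1}{4}\right) - \frac{6}{6 - 2} = \frac{3}{4} - \frac{6}{4} = \frac{3}{4} - \frac{3}{2} = - \frac{3}{4} \approx -0.75$)
$a{\left(l \right)} = 6 - 4 l^{2}$ ($a{\left(l \right)} = 6 - \left(l + l\right) \left(l + l\right) = 6 - 2 l 2 l = 6 - 4 l^{2}$)
$a{\left(v \right)} 175 G{\left(11 \right)} = \left(6 - 4 \left(- \frac{3}{4}\right)^{2}\right) 175 \cdot 11 = \left(6 - \frac{9}{4}\right) 175 \cdot 11 = \frac{15}{4} \cdot 175 \cdot 11 = \frac{2625}{4} \cdot 11 = \frac{28875}{4}$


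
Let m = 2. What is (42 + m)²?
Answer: 1936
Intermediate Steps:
(42 + m)² = (42 + 2)² = 44² = 1936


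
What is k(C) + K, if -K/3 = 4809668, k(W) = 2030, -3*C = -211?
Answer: -14426974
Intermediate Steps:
C = 211/3 (C = -⅓*(-211) = 211/3 ≈ 70.333)
K = -14429004 (K = -3*4809668 = -14429004)
k(C) + K = 2030 - 14429004 = -14426974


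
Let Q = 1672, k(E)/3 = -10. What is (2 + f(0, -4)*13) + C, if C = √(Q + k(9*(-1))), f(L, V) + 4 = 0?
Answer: -50 + √1642 ≈ -9.4784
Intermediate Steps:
k(E) = -30 (k(E) = 3*(-10) = -30)
f(L, V) = -4 (f(L, V) = -4 + 0 = -4)
C = √1642 (C = √(1672 - 30) = √1642 ≈ 40.522)
(2 + f(0, -4)*13) + C = (2 - 4*13) + √1642 = (2 - 52) + √1642 = -50 + √1642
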